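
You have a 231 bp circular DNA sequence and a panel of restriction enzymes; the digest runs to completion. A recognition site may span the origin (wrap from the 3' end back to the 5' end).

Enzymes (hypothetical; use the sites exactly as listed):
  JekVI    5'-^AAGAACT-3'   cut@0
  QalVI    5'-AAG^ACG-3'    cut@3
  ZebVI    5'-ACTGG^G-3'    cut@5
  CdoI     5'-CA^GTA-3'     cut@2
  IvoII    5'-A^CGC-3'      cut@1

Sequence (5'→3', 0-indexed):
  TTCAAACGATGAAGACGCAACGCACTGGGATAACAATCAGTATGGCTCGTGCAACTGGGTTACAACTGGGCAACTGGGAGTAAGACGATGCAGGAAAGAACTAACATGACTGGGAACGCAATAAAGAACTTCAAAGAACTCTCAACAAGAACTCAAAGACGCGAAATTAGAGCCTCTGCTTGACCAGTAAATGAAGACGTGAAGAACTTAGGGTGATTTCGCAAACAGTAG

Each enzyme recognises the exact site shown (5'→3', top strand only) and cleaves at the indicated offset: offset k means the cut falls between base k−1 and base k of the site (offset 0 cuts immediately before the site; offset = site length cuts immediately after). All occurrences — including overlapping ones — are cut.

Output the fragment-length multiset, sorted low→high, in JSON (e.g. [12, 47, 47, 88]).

Site scan:
  JekVI (AAGAACT, off=0): starts [95, 123, 133, 146, 201] → cuts [95, 123, 133, 146, 201]
  QalVI (AAGACG, off=3): starts [11, 81, 155, 193] → cuts [14, 84, 158, 196]
  ZebVI (ACTGGG, off=5): starts [23, 53, 64, 72, 108] → cuts [28, 58, 69, 77, 113]
  CdoI (CAGTA, off=2): starts [37, 184, 225] → cuts [39, 186, 227]
  IvoII (ACGC, off=1): starts [14, 19, 115, 158] → cuts [15, 20, 116, 159]

Pooled cuts: [14, 15, 20, 28, 39, 58, 69, 77, 84, 95, 113, 116, 123, 133, 146, 158, 159, 186, 196, 201, 227]

Fragment lengths:
  14→15: 1 bp
  15→20: 5 bp
  20→28: 8 bp
  28→39: 11 bp
  39→58: 19 bp
  58→69: 11 bp
  69→77: 8 bp
  77→84: 7 bp
  84→95: 11 bp
  95→113: 18 bp
  113→116: 3 bp
  116→123: 7 bp
  123→133: 10 bp
  133→146: 13 bp
  146→158: 12 bp
  158→159: 1 bp
  159→186: 27 bp
  186→196: 10 bp
  196→201: 5 bp
  201→227: 26 bp
  227→14 (wrap): 231-227+14 = 18 bp

[1,1,3,5,5,7,7,8,8,10,10,11,11,11,12,13,18,18,19,26,27]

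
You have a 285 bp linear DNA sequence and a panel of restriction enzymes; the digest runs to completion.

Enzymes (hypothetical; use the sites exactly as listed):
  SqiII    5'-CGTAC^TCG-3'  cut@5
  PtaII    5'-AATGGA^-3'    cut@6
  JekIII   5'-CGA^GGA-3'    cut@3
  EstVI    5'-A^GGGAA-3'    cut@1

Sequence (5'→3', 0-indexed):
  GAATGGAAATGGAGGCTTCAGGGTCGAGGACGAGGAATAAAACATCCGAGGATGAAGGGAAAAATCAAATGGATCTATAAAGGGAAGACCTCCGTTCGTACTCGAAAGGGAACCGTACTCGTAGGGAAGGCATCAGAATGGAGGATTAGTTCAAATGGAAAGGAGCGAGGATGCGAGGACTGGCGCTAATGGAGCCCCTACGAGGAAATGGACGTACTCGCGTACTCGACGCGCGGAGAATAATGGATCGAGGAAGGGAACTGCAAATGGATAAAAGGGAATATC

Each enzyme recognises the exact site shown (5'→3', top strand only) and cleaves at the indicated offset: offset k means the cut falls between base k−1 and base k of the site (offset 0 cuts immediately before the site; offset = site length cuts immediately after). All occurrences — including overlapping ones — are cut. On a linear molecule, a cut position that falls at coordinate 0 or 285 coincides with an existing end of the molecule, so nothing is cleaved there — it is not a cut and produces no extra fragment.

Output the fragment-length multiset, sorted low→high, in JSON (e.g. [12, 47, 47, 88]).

[4,4,5,5,5,6,6,6,7,7,8,8,8,9,9,9,10,11,14,16,16,17,17,17,19,20,22]

Scan for sites:
  SqiII CGTACTCG/5: at [96, 113, 212, 220] ⇒ [101, 118, 217, 225]
  PtaII AATGGA/6: at [1, 7, 67, 136, 153, 187, 206, 241, 265] ⇒ [7, 13, 73, 142, 159, 193, 212, 247, 271]
  JekIII CGAGGA/3: at [24, 30, 46, 165, 173, 200, 248] ⇒ [27, 33, 49, 168, 176, 203, 251]
  EstVI AGGGAA/1: at [55, 80, 106, 122, 254, 275] ⇒ [56, 81, 107, 123, 255, 276]

Pooled cuts: [7, 13, 27, 33, 49, 56, 73, 81, 101, 107, 118, 123, 142, 159, 168, 176, 193, 203, 212, 217, 225, 247, 251, 255, 271, 276]

Fragment lengths:
  [0,7): 7 bp
  [7,13): 6 bp
  [13,27): 14 bp
  [27,33): 6 bp
  [33,49): 16 bp
  [49,56): 7 bp
  [56,73): 17 bp
  [73,81): 8 bp
  [81,101): 20 bp
  [101,107): 6 bp
  [107,118): 11 bp
  [118,123): 5 bp
  [123,142): 19 bp
  [142,159): 17 bp
  [159,168): 9 bp
  [168,176): 8 bp
  [176,193): 17 bp
  [193,203): 10 bp
  [203,212): 9 bp
  [212,217): 5 bp
  [217,225): 8 bp
  [225,247): 22 bp
  [247,251): 4 bp
  [251,255): 4 bp
  [255,271): 16 bp
  [271,276): 5 bp
  [276,285): 9 bp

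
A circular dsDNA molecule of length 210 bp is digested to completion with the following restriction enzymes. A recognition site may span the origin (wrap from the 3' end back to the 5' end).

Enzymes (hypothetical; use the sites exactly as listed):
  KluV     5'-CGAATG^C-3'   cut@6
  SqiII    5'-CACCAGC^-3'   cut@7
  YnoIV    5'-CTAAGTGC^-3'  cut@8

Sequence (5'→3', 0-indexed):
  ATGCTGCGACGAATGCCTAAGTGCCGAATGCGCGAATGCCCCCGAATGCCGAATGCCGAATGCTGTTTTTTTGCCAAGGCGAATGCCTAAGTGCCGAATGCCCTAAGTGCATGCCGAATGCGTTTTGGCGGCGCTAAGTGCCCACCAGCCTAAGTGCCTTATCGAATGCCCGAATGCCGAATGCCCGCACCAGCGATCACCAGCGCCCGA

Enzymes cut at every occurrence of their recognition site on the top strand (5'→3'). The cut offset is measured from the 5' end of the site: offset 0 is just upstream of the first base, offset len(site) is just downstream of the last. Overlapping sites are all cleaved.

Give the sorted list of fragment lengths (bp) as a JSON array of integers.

[6,6,7,7,7,8,8,8,8,9,9,9,10,10,10,10,11,11,12,21,23]

Site scan:
  KluV (CGAATGC, off=6): starts [9, 24, 32, 42, 49, 56, 79, 94, 114, 162, 170, 177, 207] → cuts [3, 15, 30, 38, 48, 55, 62, 85, 100, 120, 168, 176, 183]
  SqiII (CACCAGC, off=7): starts [142, 187, 197] → cuts [149, 194, 204]
  YnoIV (CTAAGTGC, off=8): starts [16, 86, 102, 133, 149] → cuts [24, 94, 110, 141, 157]

Pooled cuts: [3, 15, 24, 30, 38, 48, 55, 62, 85, 94, 100, 110, 120, 141, 149, 157, 168, 176, 183, 194, 204]

Fragment lengths:
  3→15: 12 bp
  15→24: 9 bp
  24→30: 6 bp
  30→38: 8 bp
  38→48: 10 bp
  48→55: 7 bp
  55→62: 7 bp
  62→85: 23 bp
  85→94: 9 bp
  94→100: 6 bp
  100→110: 10 bp
  110→120: 10 bp
  120→141: 21 bp
  141→149: 8 bp
  149→157: 8 bp
  157→168: 11 bp
  168→176: 8 bp
  176→183: 7 bp
  183→194: 11 bp
  194→204: 10 bp
  204→3 (wrap): 210-204+3 = 9 bp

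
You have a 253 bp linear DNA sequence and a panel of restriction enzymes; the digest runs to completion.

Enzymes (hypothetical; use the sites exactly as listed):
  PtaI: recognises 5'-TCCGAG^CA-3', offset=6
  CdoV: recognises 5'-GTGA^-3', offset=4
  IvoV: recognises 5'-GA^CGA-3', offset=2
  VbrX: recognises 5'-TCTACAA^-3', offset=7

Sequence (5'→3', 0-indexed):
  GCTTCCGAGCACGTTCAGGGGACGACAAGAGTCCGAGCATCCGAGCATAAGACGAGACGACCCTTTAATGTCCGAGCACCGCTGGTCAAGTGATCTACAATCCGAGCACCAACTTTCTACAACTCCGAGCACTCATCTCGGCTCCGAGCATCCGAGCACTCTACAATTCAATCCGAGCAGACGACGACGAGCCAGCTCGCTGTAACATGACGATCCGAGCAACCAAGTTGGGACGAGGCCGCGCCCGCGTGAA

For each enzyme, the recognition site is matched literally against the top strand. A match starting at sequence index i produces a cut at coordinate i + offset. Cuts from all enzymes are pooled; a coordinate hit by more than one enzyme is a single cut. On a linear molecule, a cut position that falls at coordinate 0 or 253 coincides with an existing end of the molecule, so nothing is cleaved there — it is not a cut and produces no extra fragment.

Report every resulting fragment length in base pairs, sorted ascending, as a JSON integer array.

[1,3,3,4,5,6,7,7,7,8,8,9,9,10,11,13,14,15,16,17,19,19,19,23]

Per-enzyme occurrences:
  PtaI TCCGAGCA/6: at [3, 31, 39, 70, 100, 123, 142, 150, 171, 213] ⇒ [9, 37, 45, 76, 106, 129, 148, 156, 177, 219]
  CdoV GTGA/4: at [89, 248] ⇒ [93, 252]
  IvoV GACGA/2: at [20, 50, 55, 179, 182, 185, 208, 231] ⇒ [22, 52, 57, 181, 184, 187, 210, 233]
  VbrX TCTACAA/7: at [93, 115, 159] ⇒ [100, 122, 166]

All cut coordinates (distinct, sorted): [9, 22, 37, 45, 52, 57, 76, 93, 100, 106, 122, 129, 148, 156, 166, 177, 181, 184, 187, 210, 219, 233, 252]

Fragments:
  [0,9): 9 bp
  [9,22): 13 bp
  [22,37): 15 bp
  [37,45): 8 bp
  [45,52): 7 bp
  [52,57): 5 bp
  [57,76): 19 bp
  [76,93): 17 bp
  [93,100): 7 bp
  [100,106): 6 bp
  [106,122): 16 bp
  [122,129): 7 bp
  [129,148): 19 bp
  [148,156): 8 bp
  [156,166): 10 bp
  [166,177): 11 bp
  [177,181): 4 bp
  [181,184): 3 bp
  [184,187): 3 bp
  [187,210): 23 bp
  [210,219): 9 bp
  [219,233): 14 bp
  [233,252): 19 bp
  [252,253): 1 bp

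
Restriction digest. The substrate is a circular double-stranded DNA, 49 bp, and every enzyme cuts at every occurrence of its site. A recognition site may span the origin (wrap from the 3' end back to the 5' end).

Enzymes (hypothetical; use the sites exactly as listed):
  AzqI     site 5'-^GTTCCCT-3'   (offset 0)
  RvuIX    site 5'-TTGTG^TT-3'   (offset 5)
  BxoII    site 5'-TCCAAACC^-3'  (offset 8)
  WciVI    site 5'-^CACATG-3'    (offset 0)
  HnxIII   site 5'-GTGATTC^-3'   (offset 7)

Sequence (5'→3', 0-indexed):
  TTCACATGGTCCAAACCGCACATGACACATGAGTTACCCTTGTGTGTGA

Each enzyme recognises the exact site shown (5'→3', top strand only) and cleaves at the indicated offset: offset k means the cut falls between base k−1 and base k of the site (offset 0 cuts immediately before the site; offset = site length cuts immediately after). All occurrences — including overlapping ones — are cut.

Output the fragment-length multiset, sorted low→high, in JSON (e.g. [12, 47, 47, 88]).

Site scan:
  AzqI (GTTCCCT, off=0): no sites
  RvuIX (TTGTGTT, off=5): no sites
  BxoII (TCCAAACC, off=8): starts [9] → cuts [17]
  WciVI (CACATG, off=0): starts [2, 18, 25] → cuts [2, 18, 25]
  HnxIII (GTGATTC, off=7): starts [45] → cuts [3]

Pooled cuts: [2, 3, 17, 18, 25]

Fragment lengths:
  2→3: 1 bp
  3→17: 14 bp
  17→18: 1 bp
  18→25: 7 bp
  25→2 (wrap): 49-25+2 = 26 bp

[1,1,7,14,26]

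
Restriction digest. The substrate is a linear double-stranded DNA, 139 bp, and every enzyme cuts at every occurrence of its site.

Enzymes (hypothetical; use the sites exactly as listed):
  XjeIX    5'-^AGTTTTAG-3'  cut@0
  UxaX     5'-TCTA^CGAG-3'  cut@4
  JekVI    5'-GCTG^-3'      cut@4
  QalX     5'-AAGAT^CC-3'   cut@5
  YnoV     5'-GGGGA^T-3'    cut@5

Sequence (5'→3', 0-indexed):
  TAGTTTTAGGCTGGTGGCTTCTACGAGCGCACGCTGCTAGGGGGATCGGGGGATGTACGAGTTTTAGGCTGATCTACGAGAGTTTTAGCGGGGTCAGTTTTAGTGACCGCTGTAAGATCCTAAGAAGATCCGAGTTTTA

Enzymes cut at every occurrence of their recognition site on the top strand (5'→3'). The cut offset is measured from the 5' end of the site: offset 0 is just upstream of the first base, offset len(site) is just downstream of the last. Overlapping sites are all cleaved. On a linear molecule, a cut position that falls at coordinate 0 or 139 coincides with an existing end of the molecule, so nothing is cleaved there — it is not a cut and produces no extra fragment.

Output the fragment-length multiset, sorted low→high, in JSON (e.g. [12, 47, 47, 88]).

[1,4,5,6,6,8,9,10,10,11,12,12,13,15,17]

Site scan:
  XjeIX AGTTTTAG/0: at [1, 59, 80, 95] ⇒ [1, 59, 80, 95]
  UxaX TCTACGAG/4: at [19, 72] ⇒ [23, 76]
  JekVI GCTG/4: at [9, 32, 67, 108] ⇒ [13, 36, 71, 112]
  QalX AAGATCC/5: at [113, 124] ⇒ [118, 129]
  YnoV GGGGAT/5: at [40, 48] ⇒ [45, 53]

Pooled cuts: [1, 13, 23, 36, 45, 53, 59, 71, 76, 80, 95, 112, 118, 129]

Fragments:
  [0,1): 1 bp
  [1,13): 12 bp
  [13,23): 10 bp
  [23,36): 13 bp
  [36,45): 9 bp
  [45,53): 8 bp
  [53,59): 6 bp
  [59,71): 12 bp
  [71,76): 5 bp
  [76,80): 4 bp
  [80,95): 15 bp
  [95,112): 17 bp
  [112,118): 6 bp
  [118,129): 11 bp
  [129,139): 10 bp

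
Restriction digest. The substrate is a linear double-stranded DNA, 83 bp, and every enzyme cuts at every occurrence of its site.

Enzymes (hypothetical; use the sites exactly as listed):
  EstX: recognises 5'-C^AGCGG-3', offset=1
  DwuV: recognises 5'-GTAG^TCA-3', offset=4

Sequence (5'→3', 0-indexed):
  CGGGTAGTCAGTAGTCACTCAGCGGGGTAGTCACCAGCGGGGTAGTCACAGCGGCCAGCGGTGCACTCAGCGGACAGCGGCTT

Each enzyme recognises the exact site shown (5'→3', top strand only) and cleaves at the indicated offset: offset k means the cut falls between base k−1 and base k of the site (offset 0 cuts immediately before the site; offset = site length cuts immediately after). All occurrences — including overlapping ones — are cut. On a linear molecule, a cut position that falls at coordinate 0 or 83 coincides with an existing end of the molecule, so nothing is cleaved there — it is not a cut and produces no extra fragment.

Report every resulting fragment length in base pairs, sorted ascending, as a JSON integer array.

Site scan:
  EstX CAGCGG/1: at [19, 34, 48, 55, 67, 74] ⇒ [20, 35, 49, 56, 68, 75]
  DwuV GTAGTCA/4: at [3, 10, 26, 41] ⇒ [7, 14, 30, 45]

All cut coordinates (distinct, sorted): [7, 14, 20, 30, 35, 45, 49, 56, 68, 75]

Fragment lengths:
  [0,7): 7 bp
  [7,14): 7 bp
  [14,20): 6 bp
  [20,30): 10 bp
  [30,35): 5 bp
  [35,45): 10 bp
  [45,49): 4 bp
  [49,56): 7 bp
  [56,68): 12 bp
  [68,75): 7 bp
  [75,83): 8 bp

[4,5,6,7,7,7,7,8,10,10,12]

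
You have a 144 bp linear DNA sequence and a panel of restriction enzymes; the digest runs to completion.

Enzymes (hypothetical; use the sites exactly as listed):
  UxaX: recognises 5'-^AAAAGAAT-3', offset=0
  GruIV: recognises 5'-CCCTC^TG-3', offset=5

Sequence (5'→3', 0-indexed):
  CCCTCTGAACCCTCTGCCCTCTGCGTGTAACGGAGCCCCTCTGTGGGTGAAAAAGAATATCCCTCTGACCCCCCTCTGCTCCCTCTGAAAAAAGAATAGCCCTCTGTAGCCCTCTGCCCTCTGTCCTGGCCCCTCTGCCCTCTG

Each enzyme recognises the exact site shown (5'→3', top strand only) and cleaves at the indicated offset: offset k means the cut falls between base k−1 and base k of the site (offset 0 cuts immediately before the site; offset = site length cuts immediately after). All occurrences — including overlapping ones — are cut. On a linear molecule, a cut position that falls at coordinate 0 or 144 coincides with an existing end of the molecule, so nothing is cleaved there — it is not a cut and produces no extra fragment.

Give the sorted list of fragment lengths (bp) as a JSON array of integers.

[2,4,5,7,7,7,9,9,9,10,11,14,15,15,20]

Per-enzyme occurrences:
  UxaX (AAAAGAAT, off=0): starts [50, 89] → cuts [50, 89]
  GruIV (CCCTCTG, off=5): starts [0, 9, 16, 36, 60, 71, 80, 99, 109, 116, 130, 137] → cuts [5, 14, 21, 41, 65, 76, 85, 104, 114, 121, 135, 142]

Pooled cuts: [5, 14, 21, 41, 50, 65, 76, 85, 89, 104, 114, 121, 135, 142]

Fragments:
  [0,5): 5 bp
  [5,14): 9 bp
  [14,21): 7 bp
  [21,41): 20 bp
  [41,50): 9 bp
  [50,65): 15 bp
  [65,76): 11 bp
  [76,85): 9 bp
  [85,89): 4 bp
  [89,104): 15 bp
  [104,114): 10 bp
  [114,121): 7 bp
  [121,135): 14 bp
  [135,142): 7 bp
  [142,144): 2 bp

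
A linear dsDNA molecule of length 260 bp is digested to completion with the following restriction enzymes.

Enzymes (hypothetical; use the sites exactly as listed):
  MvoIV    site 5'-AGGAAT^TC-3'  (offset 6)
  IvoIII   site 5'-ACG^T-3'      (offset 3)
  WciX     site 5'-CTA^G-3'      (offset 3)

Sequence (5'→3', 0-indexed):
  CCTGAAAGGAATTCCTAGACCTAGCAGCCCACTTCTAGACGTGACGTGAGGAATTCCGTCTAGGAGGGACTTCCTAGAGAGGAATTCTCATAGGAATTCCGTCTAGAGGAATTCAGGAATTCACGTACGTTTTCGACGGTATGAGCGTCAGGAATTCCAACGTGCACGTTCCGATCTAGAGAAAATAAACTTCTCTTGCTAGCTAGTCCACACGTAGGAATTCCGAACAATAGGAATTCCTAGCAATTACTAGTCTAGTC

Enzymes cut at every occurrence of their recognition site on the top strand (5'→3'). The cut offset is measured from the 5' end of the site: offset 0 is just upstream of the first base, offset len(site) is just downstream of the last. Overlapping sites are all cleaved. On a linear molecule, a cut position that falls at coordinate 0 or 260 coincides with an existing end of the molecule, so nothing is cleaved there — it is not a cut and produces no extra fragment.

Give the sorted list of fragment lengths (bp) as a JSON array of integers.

[3,4,4,4,5,5,5,5,5,6,6,7,7,7,8,8,8,8,9,9,10,10,12,12,14,14,16,23,26]

Per-enzyme occurrences:
  MvoIV AGGAATTC/6: at [6, 48, 79, 91, 106, 114, 149, 215, 231] ⇒ [12, 54, 85, 97, 112, 120, 155, 221, 237]
  IvoIII ACGT/3: at [38, 43, 122, 126, 159, 165, 211] ⇒ [41, 46, 125, 129, 162, 168, 214]
  WciX CTAG/3: at [14, 20, 34, 59, 73, 102, 175, 198, 202, 239, 249, 254] ⇒ [17, 23, 37, 62, 76, 105, 178, 201, 205, 242, 252, 257]

Pooled cuts: [12, 17, 23, 37, 41, 46, 54, 62, 76, 85, 97, 105, 112, 120, 125, 129, 155, 162, 168, 178, 201, 205, 214, 221, 237, 242, 252, 257]

Fragment lengths:
  [0,12): 12 bp
  [12,17): 5 bp
  [17,23): 6 bp
  [23,37): 14 bp
  [37,41): 4 bp
  [41,46): 5 bp
  [46,54): 8 bp
  [54,62): 8 bp
  [62,76): 14 bp
  [76,85): 9 bp
  [85,97): 12 bp
  [97,105): 8 bp
  [105,112): 7 bp
  [112,120): 8 bp
  [120,125): 5 bp
  [125,129): 4 bp
  [129,155): 26 bp
  [155,162): 7 bp
  [162,168): 6 bp
  [168,178): 10 bp
  [178,201): 23 bp
  [201,205): 4 bp
  [205,214): 9 bp
  [214,221): 7 bp
  [221,237): 16 bp
  [237,242): 5 bp
  [242,252): 10 bp
  [252,257): 5 bp
  [257,260): 3 bp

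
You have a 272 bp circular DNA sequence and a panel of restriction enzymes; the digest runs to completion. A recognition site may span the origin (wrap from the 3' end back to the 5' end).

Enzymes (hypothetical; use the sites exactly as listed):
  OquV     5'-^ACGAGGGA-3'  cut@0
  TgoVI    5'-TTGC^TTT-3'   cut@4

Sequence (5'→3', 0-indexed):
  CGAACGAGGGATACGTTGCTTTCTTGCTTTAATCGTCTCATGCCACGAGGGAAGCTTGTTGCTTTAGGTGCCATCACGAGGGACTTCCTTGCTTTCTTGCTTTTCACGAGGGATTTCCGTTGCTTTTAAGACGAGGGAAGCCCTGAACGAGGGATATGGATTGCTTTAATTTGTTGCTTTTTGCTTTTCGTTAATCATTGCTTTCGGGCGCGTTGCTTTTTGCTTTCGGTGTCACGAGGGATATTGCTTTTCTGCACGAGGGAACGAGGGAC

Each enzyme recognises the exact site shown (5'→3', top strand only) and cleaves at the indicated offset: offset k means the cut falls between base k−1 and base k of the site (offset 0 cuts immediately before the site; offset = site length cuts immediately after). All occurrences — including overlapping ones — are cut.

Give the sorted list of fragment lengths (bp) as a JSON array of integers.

[5,7,7,7,8,8,8,8,10,12,13,13,14,15,16,16,17,17,17,18,18,18]

Site scan:
  OquV (ACGAGGGA, off=0): starts [3, 44, 75, 105, 130, 146, 233, 255, 263] → cuts [3, 44, 75, 105, 130, 146, 233, 255, 263]
  TgoVI (TTGCTTT, off=4): starts [15, 23, 58, 88, 96, 119, 160, 173, 180, 197, 212, 219, 243] → cuts [19, 27, 62, 92, 100, 123, 164, 177, 184, 201, 216, 223, 247]

Pooled cuts: [3, 19, 27, 44, 62, 75, 92, 100, 105, 123, 130, 146, 164, 177, 184, 201, 216, 223, 233, 247, 255, 263]

Fragment lengths:
  3→19: 16 bp
  19→27: 8 bp
  27→44: 17 bp
  44→62: 18 bp
  62→75: 13 bp
  75→92: 17 bp
  92→100: 8 bp
  100→105: 5 bp
  105→123: 18 bp
  123→130: 7 bp
  130→146: 16 bp
  146→164: 18 bp
  164→177: 13 bp
  177→184: 7 bp
  184→201: 17 bp
  201→216: 15 bp
  216→223: 7 bp
  223→233: 10 bp
  233→247: 14 bp
  247→255: 8 bp
  255→263: 8 bp
  263→3 (wrap): 272-263+3 = 12 bp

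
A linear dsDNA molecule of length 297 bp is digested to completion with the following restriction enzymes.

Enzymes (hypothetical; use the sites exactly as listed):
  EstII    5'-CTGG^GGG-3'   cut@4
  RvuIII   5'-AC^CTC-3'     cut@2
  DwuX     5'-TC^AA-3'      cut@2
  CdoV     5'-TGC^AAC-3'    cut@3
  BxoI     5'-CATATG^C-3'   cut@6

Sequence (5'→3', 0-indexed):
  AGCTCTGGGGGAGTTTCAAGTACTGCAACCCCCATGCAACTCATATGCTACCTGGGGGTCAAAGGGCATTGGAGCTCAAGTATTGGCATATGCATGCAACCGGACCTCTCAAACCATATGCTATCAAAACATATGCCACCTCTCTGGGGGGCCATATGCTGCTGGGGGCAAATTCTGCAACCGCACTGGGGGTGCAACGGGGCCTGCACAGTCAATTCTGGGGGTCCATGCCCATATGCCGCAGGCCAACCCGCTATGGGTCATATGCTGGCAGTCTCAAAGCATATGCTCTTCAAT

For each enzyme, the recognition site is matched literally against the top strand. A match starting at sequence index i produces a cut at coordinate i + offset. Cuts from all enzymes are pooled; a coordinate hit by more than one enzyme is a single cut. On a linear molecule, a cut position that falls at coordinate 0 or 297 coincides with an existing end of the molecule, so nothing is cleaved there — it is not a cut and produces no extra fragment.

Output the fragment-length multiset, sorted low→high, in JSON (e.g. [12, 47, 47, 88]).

Scan for sites:
  EstII CTGGGGG/4: at [4, 51, 143, 161, 185, 217] ⇒ [8, 55, 147, 165, 189, 221]
  RvuIII ACCTC/2: at [103, 137] ⇒ [105, 139]
  DwuX TCAA/2: at [15, 58, 75, 108, 123, 211, 276, 292] ⇒ [17, 60, 77, 110, 125, 213, 278, 294]
  CdoV TGCAAC/3: at [23, 34, 94, 175, 192] ⇒ [26, 37, 97, 178, 195]
  BxoI CATATGC/6: at [41, 86, 114, 129, 152, 232, 261, 282] ⇒ [47, 92, 120, 135, 158, 238, 267, 288]

All cut coordinates (distinct, sorted): [8, 17, 26, 37, 47, 55, 60, 77, 92, 97, 105, 110, 120, 125, 135, 139, 147, 158, 165, 178, 189, 195, 213, 221, 238, 267, 278, 288, 294]

Fragments:
  [0,8): 8 bp
  [8,17): 9 bp
  [17,26): 9 bp
  [26,37): 11 bp
  [37,47): 10 bp
  [47,55): 8 bp
  [55,60): 5 bp
  [60,77): 17 bp
  [77,92): 15 bp
  [92,97): 5 bp
  [97,105): 8 bp
  [105,110): 5 bp
  [110,120): 10 bp
  [120,125): 5 bp
  [125,135): 10 bp
  [135,139): 4 bp
  [139,147): 8 bp
  [147,158): 11 bp
  [158,165): 7 bp
  [165,178): 13 bp
  [178,189): 11 bp
  [189,195): 6 bp
  [195,213): 18 bp
  [213,221): 8 bp
  [221,238): 17 bp
  [238,267): 29 bp
  [267,278): 11 bp
  [278,288): 10 bp
  [288,294): 6 bp
  [294,297): 3 bp

[3,4,5,5,5,5,6,6,7,8,8,8,8,8,9,9,10,10,10,10,11,11,11,11,13,15,17,17,18,29]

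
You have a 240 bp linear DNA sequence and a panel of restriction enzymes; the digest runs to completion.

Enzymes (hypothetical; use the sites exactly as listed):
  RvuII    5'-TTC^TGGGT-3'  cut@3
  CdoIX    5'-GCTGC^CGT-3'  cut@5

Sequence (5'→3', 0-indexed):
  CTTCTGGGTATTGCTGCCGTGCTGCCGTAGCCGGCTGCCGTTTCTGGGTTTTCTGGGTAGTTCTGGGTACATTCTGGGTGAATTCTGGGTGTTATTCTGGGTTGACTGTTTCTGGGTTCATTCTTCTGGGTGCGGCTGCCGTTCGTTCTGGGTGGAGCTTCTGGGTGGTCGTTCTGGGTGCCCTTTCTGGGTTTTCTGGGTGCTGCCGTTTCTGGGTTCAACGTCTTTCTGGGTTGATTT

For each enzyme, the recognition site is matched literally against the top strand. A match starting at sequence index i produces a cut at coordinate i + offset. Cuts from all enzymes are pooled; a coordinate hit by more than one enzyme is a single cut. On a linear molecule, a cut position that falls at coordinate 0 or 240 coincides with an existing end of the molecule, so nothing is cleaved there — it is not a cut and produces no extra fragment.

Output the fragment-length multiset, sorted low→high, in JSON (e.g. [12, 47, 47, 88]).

[4,6,6,8,9,9,9,10,10,11,11,11,12,13,13,13,13,13,13,14,15,17]

Per-enzyme occurrences:
  RvuII TTCTGGGT/3: at [1, 41, 50, 60, 71, 82, 94, 109, 123, 145, 158, 171, 184, 193, 209, 226] ⇒ [4, 44, 53, 63, 74, 85, 97, 112, 126, 148, 161, 174, 187, 196, 212, 229]
  CdoIX GCTGCCGT/5: at [12, 20, 33, 134, 201] ⇒ [17, 25, 38, 139, 206]

All cut coordinates (distinct, sorted): [4, 17, 25, 38, 44, 53, 63, 74, 85, 97, 112, 126, 139, 148, 161, 174, 187, 196, 206, 212, 229]

Fragment lengths:
  [0,4): 4 bp
  [4,17): 13 bp
  [17,25): 8 bp
  [25,38): 13 bp
  [38,44): 6 bp
  [44,53): 9 bp
  [53,63): 10 bp
  [63,74): 11 bp
  [74,85): 11 bp
  [85,97): 12 bp
  [97,112): 15 bp
  [112,126): 14 bp
  [126,139): 13 bp
  [139,148): 9 bp
  [148,161): 13 bp
  [161,174): 13 bp
  [174,187): 13 bp
  [187,196): 9 bp
  [196,206): 10 bp
  [206,212): 6 bp
  [212,229): 17 bp
  [229,240): 11 bp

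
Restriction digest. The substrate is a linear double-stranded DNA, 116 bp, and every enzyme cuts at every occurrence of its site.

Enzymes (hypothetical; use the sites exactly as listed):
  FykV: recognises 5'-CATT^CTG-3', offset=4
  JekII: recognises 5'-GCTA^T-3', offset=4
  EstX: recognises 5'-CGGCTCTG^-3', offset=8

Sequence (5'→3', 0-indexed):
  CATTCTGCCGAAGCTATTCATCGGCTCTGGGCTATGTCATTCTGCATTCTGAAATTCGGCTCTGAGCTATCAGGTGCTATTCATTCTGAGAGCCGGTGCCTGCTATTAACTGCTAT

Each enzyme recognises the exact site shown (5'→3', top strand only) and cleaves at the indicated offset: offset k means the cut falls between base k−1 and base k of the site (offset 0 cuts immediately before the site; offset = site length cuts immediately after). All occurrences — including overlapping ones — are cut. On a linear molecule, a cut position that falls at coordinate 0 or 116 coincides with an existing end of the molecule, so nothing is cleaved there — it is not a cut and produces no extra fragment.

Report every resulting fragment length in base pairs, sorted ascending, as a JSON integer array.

Scan for sites:
  FykV (CATTCTG, off=4): starts [0, 37, 44, 81] → cuts [4, 41, 48, 85]
  JekII (GCTAT, off=4): starts [12, 30, 65, 75, 101, 111] → cuts [16, 34, 69, 79, 105, 115]
  EstX (CGGCTCTG, off=8): starts [21, 56] → cuts [29, 64]

All cut coordinates (distinct, sorted): [4, 16, 29, 34, 41, 48, 64, 69, 79, 85, 105, 115]

Fragments:
  [0,4): 4 bp
  [4,16): 12 bp
  [16,29): 13 bp
  [29,34): 5 bp
  [34,41): 7 bp
  [41,48): 7 bp
  [48,64): 16 bp
  [64,69): 5 bp
  [69,79): 10 bp
  [79,85): 6 bp
  [85,105): 20 bp
  [105,115): 10 bp
  [115,116): 1 bp

[1,4,5,5,6,7,7,10,10,12,13,16,20]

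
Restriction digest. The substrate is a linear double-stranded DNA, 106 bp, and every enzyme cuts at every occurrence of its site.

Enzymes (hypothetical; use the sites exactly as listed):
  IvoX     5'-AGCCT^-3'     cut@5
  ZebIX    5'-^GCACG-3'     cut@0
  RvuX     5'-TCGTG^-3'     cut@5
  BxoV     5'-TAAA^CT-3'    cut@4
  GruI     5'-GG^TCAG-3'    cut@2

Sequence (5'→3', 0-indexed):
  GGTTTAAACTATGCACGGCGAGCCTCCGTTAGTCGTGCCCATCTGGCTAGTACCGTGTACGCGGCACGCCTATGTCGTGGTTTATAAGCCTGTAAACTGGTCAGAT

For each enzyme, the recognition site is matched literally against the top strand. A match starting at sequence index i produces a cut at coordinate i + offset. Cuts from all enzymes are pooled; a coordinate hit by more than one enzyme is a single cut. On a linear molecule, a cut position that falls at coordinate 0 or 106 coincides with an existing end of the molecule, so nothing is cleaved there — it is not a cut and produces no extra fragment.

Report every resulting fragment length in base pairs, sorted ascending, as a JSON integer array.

Per-enzyme occurrences:
  IvoX AGCCT/5: at [20, 86] ⇒ [25, 91]
  ZebIX GCACG/0: at [12, 63] ⇒ [12, 63]
  RvuX TCGTG/5: at [32, 74] ⇒ [37, 79]
  BxoV TAAACT/4: at [4, 92] ⇒ [8, 96]
  GruI GGTCAG/2: at [98] ⇒ [100]

Pooled cuts: [8, 12, 25, 37, 63, 79, 91, 96, 100]

Fragment lengths:
  [0,8): 8 bp
  [8,12): 4 bp
  [12,25): 13 bp
  [25,37): 12 bp
  [37,63): 26 bp
  [63,79): 16 bp
  [79,91): 12 bp
  [91,96): 5 bp
  [96,100): 4 bp
  [100,106): 6 bp

[4,4,5,6,8,12,12,13,16,26]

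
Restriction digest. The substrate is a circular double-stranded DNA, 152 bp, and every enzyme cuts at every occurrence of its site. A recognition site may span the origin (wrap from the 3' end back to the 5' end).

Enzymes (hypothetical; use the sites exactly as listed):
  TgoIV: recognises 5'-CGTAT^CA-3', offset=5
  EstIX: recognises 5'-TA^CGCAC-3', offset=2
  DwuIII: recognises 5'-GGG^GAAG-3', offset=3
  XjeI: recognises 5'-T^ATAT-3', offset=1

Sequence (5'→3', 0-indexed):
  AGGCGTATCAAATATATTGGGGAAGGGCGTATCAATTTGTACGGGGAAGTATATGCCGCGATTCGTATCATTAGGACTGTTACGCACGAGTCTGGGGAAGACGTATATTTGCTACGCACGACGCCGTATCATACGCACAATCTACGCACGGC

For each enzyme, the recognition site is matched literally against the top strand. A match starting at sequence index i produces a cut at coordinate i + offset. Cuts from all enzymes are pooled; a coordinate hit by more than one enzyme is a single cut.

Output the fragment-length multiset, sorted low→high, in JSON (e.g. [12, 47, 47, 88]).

[4,5,5,8,8,10,11,11,13,14,14,15,16,18]

Per-enzyme occurrences:
  TgoIV (CGTATCA, off=5): starts [3, 27, 63, 124] → cuts [8, 32, 68, 129]
  EstIX (TACGCAC, off=2): starts [80, 112, 131, 142] → cuts [82, 114, 133, 144]
  DwuIII (GGGGAAG, off=3): starts [18, 42, 93] → cuts [21, 45, 96]
  XjeI (TATAT, off=1): starts [12, 49, 103] → cuts [13, 50, 104]

All cut coordinates (distinct, sorted): [8, 13, 21, 32, 45, 50, 68, 82, 96, 104, 114, 129, 133, 144]

Fragment lengths:
  8→13: 5 bp
  13→21: 8 bp
  21→32: 11 bp
  32→45: 13 bp
  45→50: 5 bp
  50→68: 18 bp
  68→82: 14 bp
  82→96: 14 bp
  96→104: 8 bp
  104→114: 10 bp
  114→129: 15 bp
  129→133: 4 bp
  133→144: 11 bp
  144→8 (wrap): 152-144+8 = 16 bp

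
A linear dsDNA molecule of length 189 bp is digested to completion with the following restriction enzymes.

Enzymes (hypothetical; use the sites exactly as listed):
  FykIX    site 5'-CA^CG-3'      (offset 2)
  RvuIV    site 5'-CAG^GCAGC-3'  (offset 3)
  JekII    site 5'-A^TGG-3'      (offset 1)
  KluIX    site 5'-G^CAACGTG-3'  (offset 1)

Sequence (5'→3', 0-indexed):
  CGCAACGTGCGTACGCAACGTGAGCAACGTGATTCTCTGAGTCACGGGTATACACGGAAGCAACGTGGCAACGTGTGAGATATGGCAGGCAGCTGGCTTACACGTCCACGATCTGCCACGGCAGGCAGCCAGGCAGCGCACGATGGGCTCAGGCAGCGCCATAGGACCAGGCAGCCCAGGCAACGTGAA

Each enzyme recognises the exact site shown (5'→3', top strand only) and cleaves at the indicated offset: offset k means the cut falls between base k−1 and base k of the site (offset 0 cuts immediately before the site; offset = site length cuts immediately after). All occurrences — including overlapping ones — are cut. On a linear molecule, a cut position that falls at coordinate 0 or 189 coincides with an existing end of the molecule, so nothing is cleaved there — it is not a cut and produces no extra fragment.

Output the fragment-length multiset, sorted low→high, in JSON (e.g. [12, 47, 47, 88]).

[2,3,6,6,6,6,8,8,8,9,9,9,10,10,10,13,14,14,18,20]

Site scan:
  FykIX CACG/2: at [42, 52, 100, 106, 116, 138] ⇒ [44, 54, 102, 108, 118, 140]
  RvuIV CAGGCAGC/3: at [85, 121, 129, 149, 167] ⇒ [88, 124, 132, 152, 170]
  JekII ATGG/1: at [81, 142] ⇒ [82, 143]
  KluIX GCAACGTG/1: at [1, 14, 23, 59, 67, 179] ⇒ [2, 15, 24, 60, 68, 180]

All cut coordinates (distinct, sorted): [2, 15, 24, 44, 54, 60, 68, 82, 88, 102, 108, 118, 124, 132, 140, 143, 152, 170, 180]

Fragments:
  [0,2): 2 bp
  [2,15): 13 bp
  [15,24): 9 bp
  [24,44): 20 bp
  [44,54): 10 bp
  [54,60): 6 bp
  [60,68): 8 bp
  [68,82): 14 bp
  [82,88): 6 bp
  [88,102): 14 bp
  [102,108): 6 bp
  [108,118): 10 bp
  [118,124): 6 bp
  [124,132): 8 bp
  [132,140): 8 bp
  [140,143): 3 bp
  [143,152): 9 bp
  [152,170): 18 bp
  [170,180): 10 bp
  [180,189): 9 bp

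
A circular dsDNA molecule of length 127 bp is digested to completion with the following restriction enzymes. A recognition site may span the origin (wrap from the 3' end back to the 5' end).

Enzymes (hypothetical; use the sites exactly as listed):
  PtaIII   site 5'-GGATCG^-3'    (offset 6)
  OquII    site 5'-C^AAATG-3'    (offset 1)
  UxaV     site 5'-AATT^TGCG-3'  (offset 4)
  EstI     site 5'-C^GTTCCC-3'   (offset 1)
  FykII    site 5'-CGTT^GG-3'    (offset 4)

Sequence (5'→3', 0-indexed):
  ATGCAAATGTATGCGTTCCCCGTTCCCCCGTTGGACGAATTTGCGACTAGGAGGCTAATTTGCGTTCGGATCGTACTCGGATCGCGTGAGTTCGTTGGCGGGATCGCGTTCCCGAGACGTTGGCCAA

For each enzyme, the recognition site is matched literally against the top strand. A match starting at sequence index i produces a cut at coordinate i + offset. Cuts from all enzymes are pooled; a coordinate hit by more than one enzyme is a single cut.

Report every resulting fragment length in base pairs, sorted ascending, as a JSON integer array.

Scan for sites:
  PtaIII GGATCG/6: at [67, 78, 100] ⇒ [73, 84, 106]
  OquII CAAATG/1: at [3, 124] ⇒ [4, 125]
  UxaV AATTTGCG/4: at [37, 56] ⇒ [41, 60]
  EstI CGTTCCC/1: at [13, 20, 106] ⇒ [14, 21, 107]
  FykII CGTTGG/4: at [28, 92, 117] ⇒ [32, 96, 121]

Pooled cuts: [4, 14, 21, 32, 41, 60, 73, 84, 96, 106, 107, 121, 125]

Fragment lengths:
  4→14: 10 bp
  14→21: 7 bp
  21→32: 11 bp
  32→41: 9 bp
  41→60: 19 bp
  60→73: 13 bp
  73→84: 11 bp
  84→96: 12 bp
  96→106: 10 bp
  106→107: 1 bp
  107→121: 14 bp
  121→125: 4 bp
  125→4 (wrap): 127-125+4 = 6 bp

[1,4,6,7,9,10,10,11,11,12,13,14,19]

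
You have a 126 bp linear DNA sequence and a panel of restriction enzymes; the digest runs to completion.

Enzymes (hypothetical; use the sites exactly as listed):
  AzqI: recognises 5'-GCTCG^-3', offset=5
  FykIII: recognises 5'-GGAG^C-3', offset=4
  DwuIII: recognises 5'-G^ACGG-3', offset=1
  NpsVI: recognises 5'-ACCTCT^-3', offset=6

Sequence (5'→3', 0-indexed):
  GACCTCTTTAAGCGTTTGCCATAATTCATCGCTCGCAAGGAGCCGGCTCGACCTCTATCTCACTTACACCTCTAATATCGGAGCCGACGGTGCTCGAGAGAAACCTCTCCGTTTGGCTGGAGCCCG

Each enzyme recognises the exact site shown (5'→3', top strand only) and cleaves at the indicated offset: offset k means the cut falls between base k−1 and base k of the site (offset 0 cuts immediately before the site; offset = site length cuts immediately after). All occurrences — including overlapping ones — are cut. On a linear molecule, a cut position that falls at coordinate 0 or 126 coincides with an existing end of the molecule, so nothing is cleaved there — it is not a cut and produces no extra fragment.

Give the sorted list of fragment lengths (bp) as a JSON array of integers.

[3,4,6,7,7,8,10,10,12,14,17,28]

Site scan:
  AzqI (GCTCG, off=5): starts [30, 45, 91] → cuts [35, 50, 96]
  FykIII (GGAGC, off=4): starts [38, 79, 118] → cuts [42, 83, 122]
  DwuIII (GACGG, off=1): starts [85] → cuts [86]
  NpsVI (ACCTCT, off=6): starts [1, 50, 67, 102] → cuts [7, 56, 73, 108]

Pooled cuts: [7, 35, 42, 50, 56, 73, 83, 86, 96, 108, 122]

Fragments:
  [0,7): 7 bp
  [7,35): 28 bp
  [35,42): 7 bp
  [42,50): 8 bp
  [50,56): 6 bp
  [56,73): 17 bp
  [73,83): 10 bp
  [83,86): 3 bp
  [86,96): 10 bp
  [96,108): 12 bp
  [108,122): 14 bp
  [122,126): 4 bp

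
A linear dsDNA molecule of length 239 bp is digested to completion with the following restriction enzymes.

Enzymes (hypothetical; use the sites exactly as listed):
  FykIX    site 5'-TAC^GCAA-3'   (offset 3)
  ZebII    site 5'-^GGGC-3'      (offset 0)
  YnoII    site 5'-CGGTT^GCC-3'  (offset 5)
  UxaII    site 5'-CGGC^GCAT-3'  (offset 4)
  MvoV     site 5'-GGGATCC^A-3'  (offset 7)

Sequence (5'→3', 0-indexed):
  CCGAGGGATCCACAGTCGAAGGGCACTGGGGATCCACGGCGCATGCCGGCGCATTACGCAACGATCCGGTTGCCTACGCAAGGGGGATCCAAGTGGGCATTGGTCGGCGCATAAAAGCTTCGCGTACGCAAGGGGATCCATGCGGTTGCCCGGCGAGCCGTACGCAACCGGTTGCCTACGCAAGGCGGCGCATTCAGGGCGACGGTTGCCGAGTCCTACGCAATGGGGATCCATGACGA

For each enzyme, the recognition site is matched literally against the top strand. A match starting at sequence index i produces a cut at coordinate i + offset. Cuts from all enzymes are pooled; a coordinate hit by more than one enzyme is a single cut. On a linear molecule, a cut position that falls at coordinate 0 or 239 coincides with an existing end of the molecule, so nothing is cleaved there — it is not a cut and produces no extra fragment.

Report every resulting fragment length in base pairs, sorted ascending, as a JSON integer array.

Per-enzyme occurrences:
  FykIX (TACGCAA, off=3): starts [54, 74, 124, 160, 176, 216] → cuts [57, 77, 127, 163, 179, 219]
  ZebII (GGGC, off=0): starts [20, 94, 196] → cuts [20, 94, 196]
  YnoII (CGGTTGCC, off=5): starts [66, 142, 168, 202] → cuts [71, 147, 173, 207]
  UxaII (CGGCGCAT, off=4): starts [36, 46, 104, 185] → cuts [40, 50, 108, 189]
  MvoV (GGGATCCA, off=7): starts [4, 28, 83, 132, 225] → cuts [11, 35, 90, 139, 232]

Pooled cuts: [11, 20, 35, 40, 50, 57, 71, 77, 90, 94, 108, 127, 139, 147, 163, 173, 179, 189, 196, 207, 219, 232]

Fragment lengths:
  [0,11): 11 bp
  [11,20): 9 bp
  [20,35): 15 bp
  [35,40): 5 bp
  [40,50): 10 bp
  [50,57): 7 bp
  [57,71): 14 bp
  [71,77): 6 bp
  [77,90): 13 bp
  [90,94): 4 bp
  [94,108): 14 bp
  [108,127): 19 bp
  [127,139): 12 bp
  [139,147): 8 bp
  [147,163): 16 bp
  [163,173): 10 bp
  [173,179): 6 bp
  [179,189): 10 bp
  [189,196): 7 bp
  [196,207): 11 bp
  [207,219): 12 bp
  [219,232): 13 bp
  [232,239): 7 bp

[4,5,6,6,7,7,7,8,9,10,10,10,11,11,12,12,13,13,14,14,15,16,19]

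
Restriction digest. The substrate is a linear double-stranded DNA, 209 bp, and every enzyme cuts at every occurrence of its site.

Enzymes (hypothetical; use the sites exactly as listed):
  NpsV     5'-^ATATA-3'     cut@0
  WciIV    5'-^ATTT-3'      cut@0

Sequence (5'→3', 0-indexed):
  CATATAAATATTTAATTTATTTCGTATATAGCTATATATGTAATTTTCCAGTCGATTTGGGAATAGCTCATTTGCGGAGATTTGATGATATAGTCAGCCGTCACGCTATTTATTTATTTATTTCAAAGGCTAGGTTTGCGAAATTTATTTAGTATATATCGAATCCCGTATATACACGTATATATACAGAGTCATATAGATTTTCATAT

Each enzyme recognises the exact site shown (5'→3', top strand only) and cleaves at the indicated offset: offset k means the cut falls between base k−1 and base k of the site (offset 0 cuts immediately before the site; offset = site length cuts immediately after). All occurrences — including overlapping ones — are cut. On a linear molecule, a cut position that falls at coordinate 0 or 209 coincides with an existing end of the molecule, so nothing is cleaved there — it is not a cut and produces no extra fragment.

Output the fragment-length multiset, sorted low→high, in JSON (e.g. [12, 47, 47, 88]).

Site scan:
  NpsV ATATA/0: at [1, 25, 33, 87, 153, 169, 179, 181, 193] ⇒ [1, 25, 33, 87, 153, 169, 179, 181, 193]
  WciIV ATTT/0: at [9, 14, 18, 42, 54, 69, 79, 107, 111, 115, 119, 142, 146, 199] ⇒ [9, 14, 18, 42, 54, 69, 79, 107, 111, 115, 119, 142, 146, 199]

Pooled cuts: [1, 9, 14, 18, 25, 33, 42, 54, 69, 79, 87, 107, 111, 115, 119, 142, 146, 153, 169, 179, 181, 193, 199]

Fragment lengths:
  [0,1): 1 bp
  [1,9): 8 bp
  [9,14): 5 bp
  [14,18): 4 bp
  [18,25): 7 bp
  [25,33): 8 bp
  [33,42): 9 bp
  [42,54): 12 bp
  [54,69): 15 bp
  [69,79): 10 bp
  [79,87): 8 bp
  [87,107): 20 bp
  [107,111): 4 bp
  [111,115): 4 bp
  [115,119): 4 bp
  [119,142): 23 bp
  [142,146): 4 bp
  [146,153): 7 bp
  [153,169): 16 bp
  [169,179): 10 bp
  [179,181): 2 bp
  [181,193): 12 bp
  [193,199): 6 bp
  [199,209): 10 bp

[1,2,4,4,4,4,4,5,6,7,7,8,8,8,9,10,10,10,12,12,15,16,20,23]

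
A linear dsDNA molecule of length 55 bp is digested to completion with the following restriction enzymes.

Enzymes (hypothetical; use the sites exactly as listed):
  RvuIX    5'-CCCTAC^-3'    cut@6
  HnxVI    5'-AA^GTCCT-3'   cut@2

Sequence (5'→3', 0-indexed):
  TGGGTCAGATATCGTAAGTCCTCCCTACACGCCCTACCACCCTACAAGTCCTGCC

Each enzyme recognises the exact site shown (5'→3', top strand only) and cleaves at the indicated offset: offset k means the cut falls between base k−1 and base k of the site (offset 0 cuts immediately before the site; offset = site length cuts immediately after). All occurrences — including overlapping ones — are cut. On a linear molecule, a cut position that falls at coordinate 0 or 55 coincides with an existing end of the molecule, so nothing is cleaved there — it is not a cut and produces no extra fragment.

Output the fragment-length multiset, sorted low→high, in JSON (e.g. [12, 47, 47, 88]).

Scan for sites:
  RvuIX CCCTAC/6: at [22, 31, 39] ⇒ [28, 37, 45]
  HnxVI AAGTCCT/2: at [15, 45] ⇒ [17, 47]

All cut coordinates (distinct, sorted): [17, 28, 37, 45, 47]

Fragment lengths:
  [0,17): 17 bp
  [17,28): 11 bp
  [28,37): 9 bp
  [37,45): 8 bp
  [45,47): 2 bp
  [47,55): 8 bp

[2,8,8,9,11,17]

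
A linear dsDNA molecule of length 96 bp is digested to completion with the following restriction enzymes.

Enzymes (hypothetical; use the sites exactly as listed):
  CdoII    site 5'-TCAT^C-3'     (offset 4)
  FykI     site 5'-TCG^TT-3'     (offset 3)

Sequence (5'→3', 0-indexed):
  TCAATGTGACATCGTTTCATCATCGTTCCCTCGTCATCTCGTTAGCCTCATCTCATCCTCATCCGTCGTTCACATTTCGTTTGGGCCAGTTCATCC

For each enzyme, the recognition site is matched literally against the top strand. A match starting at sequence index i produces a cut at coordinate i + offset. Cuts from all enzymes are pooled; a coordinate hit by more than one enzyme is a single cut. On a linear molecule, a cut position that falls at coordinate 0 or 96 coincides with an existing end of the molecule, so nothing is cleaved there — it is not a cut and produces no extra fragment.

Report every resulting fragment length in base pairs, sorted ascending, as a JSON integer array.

Site scan:
  CdoII (TCATC, off=4): starts [16, 19, 33, 47, 52, 58, 90] → cuts [20, 23, 37, 51, 56, 62, 94]
  FykI (TCGTT, off=3): starts [11, 22, 38, 65, 76] → cuts [14, 25, 41, 68, 79]

All cut coordinates (distinct, sorted): [14, 20, 23, 25, 37, 41, 51, 56, 62, 68, 79, 94]

Fragments:
  [0,14): 14 bp
  [14,20): 6 bp
  [20,23): 3 bp
  [23,25): 2 bp
  [25,37): 12 bp
  [37,41): 4 bp
  [41,51): 10 bp
  [51,56): 5 bp
  [56,62): 6 bp
  [62,68): 6 bp
  [68,79): 11 bp
  [79,94): 15 bp
  [94,96): 2 bp

[2,2,3,4,5,6,6,6,10,11,12,14,15]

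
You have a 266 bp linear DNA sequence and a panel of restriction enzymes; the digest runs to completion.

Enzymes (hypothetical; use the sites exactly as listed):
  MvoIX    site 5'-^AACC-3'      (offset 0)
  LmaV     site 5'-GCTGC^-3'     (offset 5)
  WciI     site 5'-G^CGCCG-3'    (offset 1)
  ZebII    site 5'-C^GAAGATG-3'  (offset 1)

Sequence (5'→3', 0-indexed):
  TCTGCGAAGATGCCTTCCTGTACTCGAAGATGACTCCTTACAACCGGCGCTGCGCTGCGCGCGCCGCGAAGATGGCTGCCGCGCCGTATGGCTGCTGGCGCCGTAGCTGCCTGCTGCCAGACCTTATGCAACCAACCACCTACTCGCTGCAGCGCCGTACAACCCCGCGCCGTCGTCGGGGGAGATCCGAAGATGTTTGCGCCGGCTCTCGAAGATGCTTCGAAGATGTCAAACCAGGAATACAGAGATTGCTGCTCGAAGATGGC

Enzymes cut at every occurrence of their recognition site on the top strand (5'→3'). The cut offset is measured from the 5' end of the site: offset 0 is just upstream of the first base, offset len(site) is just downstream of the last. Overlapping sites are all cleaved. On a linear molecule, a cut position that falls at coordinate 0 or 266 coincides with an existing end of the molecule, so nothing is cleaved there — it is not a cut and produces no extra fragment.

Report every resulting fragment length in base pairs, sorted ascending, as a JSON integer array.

[2,2,2,3,3,4,5,5,6,7,7,8,9,10,11,11,11,12,12,12,12,14,16,17,20,21,24]

Per-enzyme occurrences:
  MvoIX (AACC, off=0): starts [41, 129, 133, 160, 231] → cuts [41, 129, 133, 160, 231]
  LmaV (GCTGC, off=5): starts [48, 53, 74, 90, 105, 112, 145, 250] → cuts [53, 58, 79, 95, 110, 117, 150, 255]
  WciI (GCGCCG, off=1): starts [60, 80, 97, 151, 166, 198] → cuts [61, 81, 98, 152, 167, 199]
  ZebII (CGAAGATG, off=1): starts [4, 24, 66, 187, 209, 220, 256] → cuts [5, 25, 67, 188, 210, 221, 257]

Pooled cuts: [5, 25, 41, 53, 58, 61, 67, 79, 81, 95, 98, 110, 117, 129, 133, 150, 152, 160, 167, 188, 199, 210, 221, 231, 255, 257]

Fragments:
  [0,5): 5 bp
  [5,25): 20 bp
  [25,41): 16 bp
  [41,53): 12 bp
  [53,58): 5 bp
  [58,61): 3 bp
  [61,67): 6 bp
  [67,79): 12 bp
  [79,81): 2 bp
  [81,95): 14 bp
  [95,98): 3 bp
  [98,110): 12 bp
  [110,117): 7 bp
  [117,129): 12 bp
  [129,133): 4 bp
  [133,150): 17 bp
  [150,152): 2 bp
  [152,160): 8 bp
  [160,167): 7 bp
  [167,188): 21 bp
  [188,199): 11 bp
  [199,210): 11 bp
  [210,221): 11 bp
  [221,231): 10 bp
  [231,255): 24 bp
  [255,257): 2 bp
  [257,266): 9 bp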